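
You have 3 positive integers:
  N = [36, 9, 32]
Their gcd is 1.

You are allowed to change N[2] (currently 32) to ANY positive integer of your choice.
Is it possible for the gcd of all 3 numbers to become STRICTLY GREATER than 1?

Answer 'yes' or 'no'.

Answer: yes

Derivation:
Current gcd = 1
gcd of all OTHER numbers (without N[2]=32): gcd([36, 9]) = 9
The new gcd after any change is gcd(9, new_value).
This can be at most 9.
Since 9 > old gcd 1, the gcd CAN increase (e.g., set N[2] = 9).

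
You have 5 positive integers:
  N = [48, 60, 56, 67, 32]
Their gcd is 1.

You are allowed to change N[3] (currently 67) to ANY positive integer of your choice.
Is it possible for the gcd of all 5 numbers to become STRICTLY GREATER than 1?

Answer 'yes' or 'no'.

Answer: yes

Derivation:
Current gcd = 1
gcd of all OTHER numbers (without N[3]=67): gcd([48, 60, 56, 32]) = 4
The new gcd after any change is gcd(4, new_value).
This can be at most 4.
Since 4 > old gcd 1, the gcd CAN increase (e.g., set N[3] = 4).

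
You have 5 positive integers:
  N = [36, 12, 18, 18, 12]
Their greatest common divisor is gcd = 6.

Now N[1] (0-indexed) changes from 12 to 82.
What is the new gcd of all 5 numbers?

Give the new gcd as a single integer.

Answer: 2

Derivation:
Numbers: [36, 12, 18, 18, 12], gcd = 6
Change: index 1, 12 -> 82
gcd of the OTHER numbers (without index 1): gcd([36, 18, 18, 12]) = 6
New gcd = gcd(g_others, new_val) = gcd(6, 82) = 2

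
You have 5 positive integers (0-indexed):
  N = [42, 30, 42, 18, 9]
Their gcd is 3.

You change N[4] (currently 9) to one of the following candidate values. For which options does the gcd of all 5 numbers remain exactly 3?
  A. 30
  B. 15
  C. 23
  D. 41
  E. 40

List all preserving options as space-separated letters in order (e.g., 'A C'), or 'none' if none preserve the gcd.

Answer: B

Derivation:
Old gcd = 3; gcd of others (without N[4]) = 6
New gcd for candidate v: gcd(6, v). Preserves old gcd iff gcd(6, v) = 3.
  Option A: v=30, gcd(6,30)=6 -> changes
  Option B: v=15, gcd(6,15)=3 -> preserves
  Option C: v=23, gcd(6,23)=1 -> changes
  Option D: v=41, gcd(6,41)=1 -> changes
  Option E: v=40, gcd(6,40)=2 -> changes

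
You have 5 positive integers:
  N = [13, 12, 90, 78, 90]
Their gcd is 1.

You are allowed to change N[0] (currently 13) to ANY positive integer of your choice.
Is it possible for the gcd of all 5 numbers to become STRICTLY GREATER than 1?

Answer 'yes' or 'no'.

Current gcd = 1
gcd of all OTHER numbers (without N[0]=13): gcd([12, 90, 78, 90]) = 6
The new gcd after any change is gcd(6, new_value).
This can be at most 6.
Since 6 > old gcd 1, the gcd CAN increase (e.g., set N[0] = 6).

Answer: yes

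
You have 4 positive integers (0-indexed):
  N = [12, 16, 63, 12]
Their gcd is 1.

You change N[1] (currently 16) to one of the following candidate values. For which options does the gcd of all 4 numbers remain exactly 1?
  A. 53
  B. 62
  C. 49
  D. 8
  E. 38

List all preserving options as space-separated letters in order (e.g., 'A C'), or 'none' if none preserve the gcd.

Old gcd = 1; gcd of others (without N[1]) = 3
New gcd for candidate v: gcd(3, v). Preserves old gcd iff gcd(3, v) = 1.
  Option A: v=53, gcd(3,53)=1 -> preserves
  Option B: v=62, gcd(3,62)=1 -> preserves
  Option C: v=49, gcd(3,49)=1 -> preserves
  Option D: v=8, gcd(3,8)=1 -> preserves
  Option E: v=38, gcd(3,38)=1 -> preserves

Answer: A B C D E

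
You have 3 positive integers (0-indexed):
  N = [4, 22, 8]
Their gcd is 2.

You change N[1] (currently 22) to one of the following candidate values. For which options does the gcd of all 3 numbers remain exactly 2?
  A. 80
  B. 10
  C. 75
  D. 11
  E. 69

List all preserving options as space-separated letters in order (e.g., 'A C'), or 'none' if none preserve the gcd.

Old gcd = 2; gcd of others (without N[1]) = 4
New gcd for candidate v: gcd(4, v). Preserves old gcd iff gcd(4, v) = 2.
  Option A: v=80, gcd(4,80)=4 -> changes
  Option B: v=10, gcd(4,10)=2 -> preserves
  Option C: v=75, gcd(4,75)=1 -> changes
  Option D: v=11, gcd(4,11)=1 -> changes
  Option E: v=69, gcd(4,69)=1 -> changes

Answer: B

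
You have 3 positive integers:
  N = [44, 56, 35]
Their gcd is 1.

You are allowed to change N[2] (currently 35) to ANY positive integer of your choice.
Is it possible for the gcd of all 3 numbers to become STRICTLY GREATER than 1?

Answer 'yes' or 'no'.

Answer: yes

Derivation:
Current gcd = 1
gcd of all OTHER numbers (without N[2]=35): gcd([44, 56]) = 4
The new gcd after any change is gcd(4, new_value).
This can be at most 4.
Since 4 > old gcd 1, the gcd CAN increase (e.g., set N[2] = 4).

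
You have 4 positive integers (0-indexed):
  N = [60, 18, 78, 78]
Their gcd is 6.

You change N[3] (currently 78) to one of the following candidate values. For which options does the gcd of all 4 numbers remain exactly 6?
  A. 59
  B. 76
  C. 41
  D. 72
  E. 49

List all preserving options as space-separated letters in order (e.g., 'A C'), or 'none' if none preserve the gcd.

Answer: D

Derivation:
Old gcd = 6; gcd of others (without N[3]) = 6
New gcd for candidate v: gcd(6, v). Preserves old gcd iff gcd(6, v) = 6.
  Option A: v=59, gcd(6,59)=1 -> changes
  Option B: v=76, gcd(6,76)=2 -> changes
  Option C: v=41, gcd(6,41)=1 -> changes
  Option D: v=72, gcd(6,72)=6 -> preserves
  Option E: v=49, gcd(6,49)=1 -> changes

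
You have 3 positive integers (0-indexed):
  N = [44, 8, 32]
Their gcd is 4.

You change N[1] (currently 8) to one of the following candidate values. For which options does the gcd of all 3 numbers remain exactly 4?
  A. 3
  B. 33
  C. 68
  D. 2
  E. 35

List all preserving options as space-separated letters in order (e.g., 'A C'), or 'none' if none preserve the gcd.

Answer: C

Derivation:
Old gcd = 4; gcd of others (without N[1]) = 4
New gcd for candidate v: gcd(4, v). Preserves old gcd iff gcd(4, v) = 4.
  Option A: v=3, gcd(4,3)=1 -> changes
  Option B: v=33, gcd(4,33)=1 -> changes
  Option C: v=68, gcd(4,68)=4 -> preserves
  Option D: v=2, gcd(4,2)=2 -> changes
  Option E: v=35, gcd(4,35)=1 -> changes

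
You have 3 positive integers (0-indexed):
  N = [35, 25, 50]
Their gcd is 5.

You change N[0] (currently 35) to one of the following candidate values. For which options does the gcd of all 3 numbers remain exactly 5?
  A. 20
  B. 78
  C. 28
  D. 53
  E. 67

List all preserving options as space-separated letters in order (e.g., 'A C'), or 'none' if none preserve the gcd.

Answer: A

Derivation:
Old gcd = 5; gcd of others (without N[0]) = 25
New gcd for candidate v: gcd(25, v). Preserves old gcd iff gcd(25, v) = 5.
  Option A: v=20, gcd(25,20)=5 -> preserves
  Option B: v=78, gcd(25,78)=1 -> changes
  Option C: v=28, gcd(25,28)=1 -> changes
  Option D: v=53, gcd(25,53)=1 -> changes
  Option E: v=67, gcd(25,67)=1 -> changes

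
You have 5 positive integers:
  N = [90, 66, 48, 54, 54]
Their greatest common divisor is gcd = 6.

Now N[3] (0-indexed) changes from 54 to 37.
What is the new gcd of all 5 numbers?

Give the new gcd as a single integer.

Answer: 1

Derivation:
Numbers: [90, 66, 48, 54, 54], gcd = 6
Change: index 3, 54 -> 37
gcd of the OTHER numbers (without index 3): gcd([90, 66, 48, 54]) = 6
New gcd = gcd(g_others, new_val) = gcd(6, 37) = 1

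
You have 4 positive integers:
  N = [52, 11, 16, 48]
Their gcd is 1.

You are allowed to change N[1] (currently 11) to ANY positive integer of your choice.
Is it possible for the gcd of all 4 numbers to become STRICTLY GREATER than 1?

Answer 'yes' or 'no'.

Answer: yes

Derivation:
Current gcd = 1
gcd of all OTHER numbers (without N[1]=11): gcd([52, 16, 48]) = 4
The new gcd after any change is gcd(4, new_value).
This can be at most 4.
Since 4 > old gcd 1, the gcd CAN increase (e.g., set N[1] = 4).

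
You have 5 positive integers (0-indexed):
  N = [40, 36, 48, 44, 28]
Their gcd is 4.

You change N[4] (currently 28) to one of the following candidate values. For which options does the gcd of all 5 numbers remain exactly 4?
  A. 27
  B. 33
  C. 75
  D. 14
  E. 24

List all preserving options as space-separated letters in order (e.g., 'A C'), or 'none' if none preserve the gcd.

Answer: E

Derivation:
Old gcd = 4; gcd of others (without N[4]) = 4
New gcd for candidate v: gcd(4, v). Preserves old gcd iff gcd(4, v) = 4.
  Option A: v=27, gcd(4,27)=1 -> changes
  Option B: v=33, gcd(4,33)=1 -> changes
  Option C: v=75, gcd(4,75)=1 -> changes
  Option D: v=14, gcd(4,14)=2 -> changes
  Option E: v=24, gcd(4,24)=4 -> preserves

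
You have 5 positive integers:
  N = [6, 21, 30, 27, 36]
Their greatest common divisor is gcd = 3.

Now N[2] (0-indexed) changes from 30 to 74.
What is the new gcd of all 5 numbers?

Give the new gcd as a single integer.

Numbers: [6, 21, 30, 27, 36], gcd = 3
Change: index 2, 30 -> 74
gcd of the OTHER numbers (without index 2): gcd([6, 21, 27, 36]) = 3
New gcd = gcd(g_others, new_val) = gcd(3, 74) = 1

Answer: 1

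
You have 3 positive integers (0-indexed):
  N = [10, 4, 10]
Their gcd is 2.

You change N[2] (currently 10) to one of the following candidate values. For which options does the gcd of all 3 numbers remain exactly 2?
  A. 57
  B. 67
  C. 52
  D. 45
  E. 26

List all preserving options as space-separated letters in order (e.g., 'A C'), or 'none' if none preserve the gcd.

Old gcd = 2; gcd of others (without N[2]) = 2
New gcd for candidate v: gcd(2, v). Preserves old gcd iff gcd(2, v) = 2.
  Option A: v=57, gcd(2,57)=1 -> changes
  Option B: v=67, gcd(2,67)=1 -> changes
  Option C: v=52, gcd(2,52)=2 -> preserves
  Option D: v=45, gcd(2,45)=1 -> changes
  Option E: v=26, gcd(2,26)=2 -> preserves

Answer: C E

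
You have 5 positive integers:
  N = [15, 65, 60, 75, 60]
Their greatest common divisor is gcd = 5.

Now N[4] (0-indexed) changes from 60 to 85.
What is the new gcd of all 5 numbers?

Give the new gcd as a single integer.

Numbers: [15, 65, 60, 75, 60], gcd = 5
Change: index 4, 60 -> 85
gcd of the OTHER numbers (without index 4): gcd([15, 65, 60, 75]) = 5
New gcd = gcd(g_others, new_val) = gcd(5, 85) = 5

Answer: 5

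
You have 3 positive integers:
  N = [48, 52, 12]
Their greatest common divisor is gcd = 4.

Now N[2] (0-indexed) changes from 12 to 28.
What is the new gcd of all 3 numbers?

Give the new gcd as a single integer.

Numbers: [48, 52, 12], gcd = 4
Change: index 2, 12 -> 28
gcd of the OTHER numbers (without index 2): gcd([48, 52]) = 4
New gcd = gcd(g_others, new_val) = gcd(4, 28) = 4

Answer: 4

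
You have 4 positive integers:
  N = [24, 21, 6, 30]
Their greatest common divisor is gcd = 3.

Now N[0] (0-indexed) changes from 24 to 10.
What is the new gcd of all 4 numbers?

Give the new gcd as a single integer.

Numbers: [24, 21, 6, 30], gcd = 3
Change: index 0, 24 -> 10
gcd of the OTHER numbers (without index 0): gcd([21, 6, 30]) = 3
New gcd = gcd(g_others, new_val) = gcd(3, 10) = 1

Answer: 1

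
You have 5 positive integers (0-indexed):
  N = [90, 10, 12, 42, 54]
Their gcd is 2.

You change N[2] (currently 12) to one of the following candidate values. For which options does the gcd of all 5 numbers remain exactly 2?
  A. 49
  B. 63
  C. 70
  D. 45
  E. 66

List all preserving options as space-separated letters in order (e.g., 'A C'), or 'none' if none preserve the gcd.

Old gcd = 2; gcd of others (without N[2]) = 2
New gcd for candidate v: gcd(2, v). Preserves old gcd iff gcd(2, v) = 2.
  Option A: v=49, gcd(2,49)=1 -> changes
  Option B: v=63, gcd(2,63)=1 -> changes
  Option C: v=70, gcd(2,70)=2 -> preserves
  Option D: v=45, gcd(2,45)=1 -> changes
  Option E: v=66, gcd(2,66)=2 -> preserves

Answer: C E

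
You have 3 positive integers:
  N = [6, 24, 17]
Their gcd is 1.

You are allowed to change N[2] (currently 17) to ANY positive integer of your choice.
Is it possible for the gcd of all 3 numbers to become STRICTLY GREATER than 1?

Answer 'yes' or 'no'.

Current gcd = 1
gcd of all OTHER numbers (without N[2]=17): gcd([6, 24]) = 6
The new gcd after any change is gcd(6, new_value).
This can be at most 6.
Since 6 > old gcd 1, the gcd CAN increase (e.g., set N[2] = 6).

Answer: yes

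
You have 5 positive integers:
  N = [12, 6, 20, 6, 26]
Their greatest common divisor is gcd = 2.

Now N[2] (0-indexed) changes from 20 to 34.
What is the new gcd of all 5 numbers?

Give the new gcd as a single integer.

Answer: 2

Derivation:
Numbers: [12, 6, 20, 6, 26], gcd = 2
Change: index 2, 20 -> 34
gcd of the OTHER numbers (without index 2): gcd([12, 6, 6, 26]) = 2
New gcd = gcd(g_others, new_val) = gcd(2, 34) = 2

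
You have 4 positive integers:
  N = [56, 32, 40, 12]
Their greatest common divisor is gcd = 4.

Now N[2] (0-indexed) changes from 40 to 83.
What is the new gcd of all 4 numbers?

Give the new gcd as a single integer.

Answer: 1

Derivation:
Numbers: [56, 32, 40, 12], gcd = 4
Change: index 2, 40 -> 83
gcd of the OTHER numbers (without index 2): gcd([56, 32, 12]) = 4
New gcd = gcd(g_others, new_val) = gcd(4, 83) = 1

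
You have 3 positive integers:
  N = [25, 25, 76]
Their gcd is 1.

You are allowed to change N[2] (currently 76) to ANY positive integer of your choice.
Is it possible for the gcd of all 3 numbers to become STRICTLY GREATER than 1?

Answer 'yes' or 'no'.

Current gcd = 1
gcd of all OTHER numbers (without N[2]=76): gcd([25, 25]) = 25
The new gcd after any change is gcd(25, new_value).
This can be at most 25.
Since 25 > old gcd 1, the gcd CAN increase (e.g., set N[2] = 25).

Answer: yes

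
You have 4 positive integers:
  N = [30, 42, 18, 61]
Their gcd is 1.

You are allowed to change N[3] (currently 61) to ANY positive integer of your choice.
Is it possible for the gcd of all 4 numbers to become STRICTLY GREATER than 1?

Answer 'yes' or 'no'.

Current gcd = 1
gcd of all OTHER numbers (without N[3]=61): gcd([30, 42, 18]) = 6
The new gcd after any change is gcd(6, new_value).
This can be at most 6.
Since 6 > old gcd 1, the gcd CAN increase (e.g., set N[3] = 6).

Answer: yes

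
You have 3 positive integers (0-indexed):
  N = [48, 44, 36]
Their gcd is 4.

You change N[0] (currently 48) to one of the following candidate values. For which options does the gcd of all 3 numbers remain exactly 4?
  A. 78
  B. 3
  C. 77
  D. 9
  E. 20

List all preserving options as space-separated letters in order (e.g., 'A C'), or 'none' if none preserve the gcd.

Old gcd = 4; gcd of others (without N[0]) = 4
New gcd for candidate v: gcd(4, v). Preserves old gcd iff gcd(4, v) = 4.
  Option A: v=78, gcd(4,78)=2 -> changes
  Option B: v=3, gcd(4,3)=1 -> changes
  Option C: v=77, gcd(4,77)=1 -> changes
  Option D: v=9, gcd(4,9)=1 -> changes
  Option E: v=20, gcd(4,20)=4 -> preserves

Answer: E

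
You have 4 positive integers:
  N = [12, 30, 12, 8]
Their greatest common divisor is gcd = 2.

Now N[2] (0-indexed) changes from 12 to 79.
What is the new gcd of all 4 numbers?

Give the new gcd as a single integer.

Numbers: [12, 30, 12, 8], gcd = 2
Change: index 2, 12 -> 79
gcd of the OTHER numbers (without index 2): gcd([12, 30, 8]) = 2
New gcd = gcd(g_others, new_val) = gcd(2, 79) = 1

Answer: 1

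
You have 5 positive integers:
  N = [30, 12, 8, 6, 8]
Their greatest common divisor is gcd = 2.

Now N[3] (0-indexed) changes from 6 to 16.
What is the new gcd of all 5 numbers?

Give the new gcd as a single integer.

Numbers: [30, 12, 8, 6, 8], gcd = 2
Change: index 3, 6 -> 16
gcd of the OTHER numbers (without index 3): gcd([30, 12, 8, 8]) = 2
New gcd = gcd(g_others, new_val) = gcd(2, 16) = 2

Answer: 2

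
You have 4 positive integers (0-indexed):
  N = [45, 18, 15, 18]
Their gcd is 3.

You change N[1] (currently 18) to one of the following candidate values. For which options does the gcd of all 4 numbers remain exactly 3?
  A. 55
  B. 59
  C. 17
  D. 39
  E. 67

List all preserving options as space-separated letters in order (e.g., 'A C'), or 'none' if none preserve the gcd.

Answer: D

Derivation:
Old gcd = 3; gcd of others (without N[1]) = 3
New gcd for candidate v: gcd(3, v). Preserves old gcd iff gcd(3, v) = 3.
  Option A: v=55, gcd(3,55)=1 -> changes
  Option B: v=59, gcd(3,59)=1 -> changes
  Option C: v=17, gcd(3,17)=1 -> changes
  Option D: v=39, gcd(3,39)=3 -> preserves
  Option E: v=67, gcd(3,67)=1 -> changes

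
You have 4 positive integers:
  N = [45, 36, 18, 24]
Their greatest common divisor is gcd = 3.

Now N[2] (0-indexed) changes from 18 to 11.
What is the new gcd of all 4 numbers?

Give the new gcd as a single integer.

Numbers: [45, 36, 18, 24], gcd = 3
Change: index 2, 18 -> 11
gcd of the OTHER numbers (without index 2): gcd([45, 36, 24]) = 3
New gcd = gcd(g_others, new_val) = gcd(3, 11) = 1

Answer: 1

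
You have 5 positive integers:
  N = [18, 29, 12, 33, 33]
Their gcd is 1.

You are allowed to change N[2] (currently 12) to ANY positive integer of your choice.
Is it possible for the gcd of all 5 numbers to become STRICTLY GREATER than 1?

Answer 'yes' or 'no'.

Current gcd = 1
gcd of all OTHER numbers (without N[2]=12): gcd([18, 29, 33, 33]) = 1
The new gcd after any change is gcd(1, new_value).
This can be at most 1.
Since 1 = old gcd 1, the gcd can only stay the same or decrease.

Answer: no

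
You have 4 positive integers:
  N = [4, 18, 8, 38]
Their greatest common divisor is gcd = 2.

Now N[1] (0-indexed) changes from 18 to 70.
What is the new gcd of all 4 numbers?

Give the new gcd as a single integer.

Answer: 2

Derivation:
Numbers: [4, 18, 8, 38], gcd = 2
Change: index 1, 18 -> 70
gcd of the OTHER numbers (without index 1): gcd([4, 8, 38]) = 2
New gcd = gcd(g_others, new_val) = gcd(2, 70) = 2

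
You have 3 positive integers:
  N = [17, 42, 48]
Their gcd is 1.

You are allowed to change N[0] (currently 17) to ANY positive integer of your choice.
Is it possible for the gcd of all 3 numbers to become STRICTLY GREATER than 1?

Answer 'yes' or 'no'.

Current gcd = 1
gcd of all OTHER numbers (without N[0]=17): gcd([42, 48]) = 6
The new gcd after any change is gcd(6, new_value).
This can be at most 6.
Since 6 > old gcd 1, the gcd CAN increase (e.g., set N[0] = 6).

Answer: yes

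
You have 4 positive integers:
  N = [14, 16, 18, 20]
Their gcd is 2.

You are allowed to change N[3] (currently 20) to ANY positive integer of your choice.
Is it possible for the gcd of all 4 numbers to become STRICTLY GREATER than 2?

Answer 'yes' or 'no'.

Answer: no

Derivation:
Current gcd = 2
gcd of all OTHER numbers (without N[3]=20): gcd([14, 16, 18]) = 2
The new gcd after any change is gcd(2, new_value).
This can be at most 2.
Since 2 = old gcd 2, the gcd can only stay the same or decrease.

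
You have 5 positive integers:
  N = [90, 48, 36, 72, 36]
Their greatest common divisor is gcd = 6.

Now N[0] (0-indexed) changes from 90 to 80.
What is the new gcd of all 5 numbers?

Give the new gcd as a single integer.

Answer: 4

Derivation:
Numbers: [90, 48, 36, 72, 36], gcd = 6
Change: index 0, 90 -> 80
gcd of the OTHER numbers (without index 0): gcd([48, 36, 72, 36]) = 12
New gcd = gcd(g_others, new_val) = gcd(12, 80) = 4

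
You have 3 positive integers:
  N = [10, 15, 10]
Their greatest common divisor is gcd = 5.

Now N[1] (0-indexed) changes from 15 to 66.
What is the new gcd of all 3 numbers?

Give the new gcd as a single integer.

Answer: 2

Derivation:
Numbers: [10, 15, 10], gcd = 5
Change: index 1, 15 -> 66
gcd of the OTHER numbers (without index 1): gcd([10, 10]) = 10
New gcd = gcd(g_others, new_val) = gcd(10, 66) = 2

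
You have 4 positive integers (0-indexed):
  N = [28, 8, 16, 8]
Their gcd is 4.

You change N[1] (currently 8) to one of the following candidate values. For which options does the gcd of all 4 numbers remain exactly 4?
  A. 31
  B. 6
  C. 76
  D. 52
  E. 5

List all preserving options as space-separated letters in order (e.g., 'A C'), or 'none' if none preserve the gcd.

Answer: C D

Derivation:
Old gcd = 4; gcd of others (without N[1]) = 4
New gcd for candidate v: gcd(4, v). Preserves old gcd iff gcd(4, v) = 4.
  Option A: v=31, gcd(4,31)=1 -> changes
  Option B: v=6, gcd(4,6)=2 -> changes
  Option C: v=76, gcd(4,76)=4 -> preserves
  Option D: v=52, gcd(4,52)=4 -> preserves
  Option E: v=5, gcd(4,5)=1 -> changes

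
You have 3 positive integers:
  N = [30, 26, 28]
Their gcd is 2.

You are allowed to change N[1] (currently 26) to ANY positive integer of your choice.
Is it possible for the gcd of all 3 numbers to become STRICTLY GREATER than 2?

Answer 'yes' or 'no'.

Answer: no

Derivation:
Current gcd = 2
gcd of all OTHER numbers (without N[1]=26): gcd([30, 28]) = 2
The new gcd after any change is gcd(2, new_value).
This can be at most 2.
Since 2 = old gcd 2, the gcd can only stay the same or decrease.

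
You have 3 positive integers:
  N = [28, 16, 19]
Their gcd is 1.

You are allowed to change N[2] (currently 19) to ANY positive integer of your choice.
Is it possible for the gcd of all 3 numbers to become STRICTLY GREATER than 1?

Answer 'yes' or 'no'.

Current gcd = 1
gcd of all OTHER numbers (without N[2]=19): gcd([28, 16]) = 4
The new gcd after any change is gcd(4, new_value).
This can be at most 4.
Since 4 > old gcd 1, the gcd CAN increase (e.g., set N[2] = 4).

Answer: yes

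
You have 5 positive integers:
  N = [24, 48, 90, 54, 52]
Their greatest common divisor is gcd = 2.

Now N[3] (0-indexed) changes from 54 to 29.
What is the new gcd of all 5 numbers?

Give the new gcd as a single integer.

Numbers: [24, 48, 90, 54, 52], gcd = 2
Change: index 3, 54 -> 29
gcd of the OTHER numbers (without index 3): gcd([24, 48, 90, 52]) = 2
New gcd = gcd(g_others, new_val) = gcd(2, 29) = 1

Answer: 1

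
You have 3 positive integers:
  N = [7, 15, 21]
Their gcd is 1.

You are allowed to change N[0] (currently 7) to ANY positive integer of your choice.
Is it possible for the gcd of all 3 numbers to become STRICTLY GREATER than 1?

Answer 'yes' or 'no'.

Answer: yes

Derivation:
Current gcd = 1
gcd of all OTHER numbers (without N[0]=7): gcd([15, 21]) = 3
The new gcd after any change is gcd(3, new_value).
This can be at most 3.
Since 3 > old gcd 1, the gcd CAN increase (e.g., set N[0] = 3).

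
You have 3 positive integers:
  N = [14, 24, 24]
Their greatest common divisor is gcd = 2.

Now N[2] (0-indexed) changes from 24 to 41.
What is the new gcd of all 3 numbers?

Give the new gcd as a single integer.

Numbers: [14, 24, 24], gcd = 2
Change: index 2, 24 -> 41
gcd of the OTHER numbers (without index 2): gcd([14, 24]) = 2
New gcd = gcd(g_others, new_val) = gcd(2, 41) = 1

Answer: 1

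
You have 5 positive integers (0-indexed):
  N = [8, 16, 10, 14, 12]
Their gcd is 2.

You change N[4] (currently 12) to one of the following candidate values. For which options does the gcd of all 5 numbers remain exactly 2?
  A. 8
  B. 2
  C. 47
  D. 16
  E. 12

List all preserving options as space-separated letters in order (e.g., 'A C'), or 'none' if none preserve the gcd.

Old gcd = 2; gcd of others (without N[4]) = 2
New gcd for candidate v: gcd(2, v). Preserves old gcd iff gcd(2, v) = 2.
  Option A: v=8, gcd(2,8)=2 -> preserves
  Option B: v=2, gcd(2,2)=2 -> preserves
  Option C: v=47, gcd(2,47)=1 -> changes
  Option D: v=16, gcd(2,16)=2 -> preserves
  Option E: v=12, gcd(2,12)=2 -> preserves

Answer: A B D E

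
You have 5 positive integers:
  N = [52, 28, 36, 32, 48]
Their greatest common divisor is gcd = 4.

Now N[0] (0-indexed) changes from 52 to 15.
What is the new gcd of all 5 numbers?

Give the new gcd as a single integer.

Answer: 1

Derivation:
Numbers: [52, 28, 36, 32, 48], gcd = 4
Change: index 0, 52 -> 15
gcd of the OTHER numbers (without index 0): gcd([28, 36, 32, 48]) = 4
New gcd = gcd(g_others, new_val) = gcd(4, 15) = 1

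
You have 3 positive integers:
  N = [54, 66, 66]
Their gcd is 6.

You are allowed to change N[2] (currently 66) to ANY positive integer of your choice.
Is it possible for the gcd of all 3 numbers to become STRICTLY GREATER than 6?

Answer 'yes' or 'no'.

Answer: no

Derivation:
Current gcd = 6
gcd of all OTHER numbers (without N[2]=66): gcd([54, 66]) = 6
The new gcd after any change is gcd(6, new_value).
This can be at most 6.
Since 6 = old gcd 6, the gcd can only stay the same or decrease.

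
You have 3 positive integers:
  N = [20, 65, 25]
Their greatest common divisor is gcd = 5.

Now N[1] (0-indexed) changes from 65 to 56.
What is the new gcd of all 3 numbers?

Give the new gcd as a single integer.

Numbers: [20, 65, 25], gcd = 5
Change: index 1, 65 -> 56
gcd of the OTHER numbers (without index 1): gcd([20, 25]) = 5
New gcd = gcd(g_others, new_val) = gcd(5, 56) = 1

Answer: 1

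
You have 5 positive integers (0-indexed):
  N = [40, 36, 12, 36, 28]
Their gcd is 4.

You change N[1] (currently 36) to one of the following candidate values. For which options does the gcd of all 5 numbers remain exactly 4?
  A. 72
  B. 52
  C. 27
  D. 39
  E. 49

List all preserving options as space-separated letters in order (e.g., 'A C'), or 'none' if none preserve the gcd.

Old gcd = 4; gcd of others (without N[1]) = 4
New gcd for candidate v: gcd(4, v). Preserves old gcd iff gcd(4, v) = 4.
  Option A: v=72, gcd(4,72)=4 -> preserves
  Option B: v=52, gcd(4,52)=4 -> preserves
  Option C: v=27, gcd(4,27)=1 -> changes
  Option D: v=39, gcd(4,39)=1 -> changes
  Option E: v=49, gcd(4,49)=1 -> changes

Answer: A B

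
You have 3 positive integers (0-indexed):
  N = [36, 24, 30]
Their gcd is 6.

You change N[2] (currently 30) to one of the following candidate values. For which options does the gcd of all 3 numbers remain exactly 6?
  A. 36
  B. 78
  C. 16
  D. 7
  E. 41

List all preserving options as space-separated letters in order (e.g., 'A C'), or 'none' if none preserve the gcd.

Answer: B

Derivation:
Old gcd = 6; gcd of others (without N[2]) = 12
New gcd for candidate v: gcd(12, v). Preserves old gcd iff gcd(12, v) = 6.
  Option A: v=36, gcd(12,36)=12 -> changes
  Option B: v=78, gcd(12,78)=6 -> preserves
  Option C: v=16, gcd(12,16)=4 -> changes
  Option D: v=7, gcd(12,7)=1 -> changes
  Option E: v=41, gcd(12,41)=1 -> changes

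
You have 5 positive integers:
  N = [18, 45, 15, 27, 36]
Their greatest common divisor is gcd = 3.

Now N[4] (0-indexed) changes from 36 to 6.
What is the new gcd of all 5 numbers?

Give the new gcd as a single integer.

Numbers: [18, 45, 15, 27, 36], gcd = 3
Change: index 4, 36 -> 6
gcd of the OTHER numbers (without index 4): gcd([18, 45, 15, 27]) = 3
New gcd = gcd(g_others, new_val) = gcd(3, 6) = 3

Answer: 3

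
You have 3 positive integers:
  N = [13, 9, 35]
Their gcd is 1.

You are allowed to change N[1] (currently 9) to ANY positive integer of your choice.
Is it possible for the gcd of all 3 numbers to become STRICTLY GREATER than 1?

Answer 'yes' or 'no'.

Current gcd = 1
gcd of all OTHER numbers (without N[1]=9): gcd([13, 35]) = 1
The new gcd after any change is gcd(1, new_value).
This can be at most 1.
Since 1 = old gcd 1, the gcd can only stay the same or decrease.

Answer: no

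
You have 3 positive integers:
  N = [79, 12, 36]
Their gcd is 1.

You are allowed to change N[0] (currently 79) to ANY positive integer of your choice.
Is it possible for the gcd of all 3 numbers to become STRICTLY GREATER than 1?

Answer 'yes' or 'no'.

Current gcd = 1
gcd of all OTHER numbers (without N[0]=79): gcd([12, 36]) = 12
The new gcd after any change is gcd(12, new_value).
This can be at most 12.
Since 12 > old gcd 1, the gcd CAN increase (e.g., set N[0] = 12).

Answer: yes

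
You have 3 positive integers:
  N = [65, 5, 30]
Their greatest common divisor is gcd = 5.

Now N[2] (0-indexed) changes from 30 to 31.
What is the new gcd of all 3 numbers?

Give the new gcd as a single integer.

Numbers: [65, 5, 30], gcd = 5
Change: index 2, 30 -> 31
gcd of the OTHER numbers (without index 2): gcd([65, 5]) = 5
New gcd = gcd(g_others, new_val) = gcd(5, 31) = 1

Answer: 1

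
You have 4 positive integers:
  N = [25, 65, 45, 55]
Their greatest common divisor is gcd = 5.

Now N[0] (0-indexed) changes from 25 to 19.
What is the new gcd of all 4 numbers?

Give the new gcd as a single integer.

Answer: 1

Derivation:
Numbers: [25, 65, 45, 55], gcd = 5
Change: index 0, 25 -> 19
gcd of the OTHER numbers (without index 0): gcd([65, 45, 55]) = 5
New gcd = gcd(g_others, new_val) = gcd(5, 19) = 1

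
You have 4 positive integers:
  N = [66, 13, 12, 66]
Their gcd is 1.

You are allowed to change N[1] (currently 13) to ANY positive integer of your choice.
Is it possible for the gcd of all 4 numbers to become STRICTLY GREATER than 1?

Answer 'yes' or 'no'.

Answer: yes

Derivation:
Current gcd = 1
gcd of all OTHER numbers (without N[1]=13): gcd([66, 12, 66]) = 6
The new gcd after any change is gcd(6, new_value).
This can be at most 6.
Since 6 > old gcd 1, the gcd CAN increase (e.g., set N[1] = 6).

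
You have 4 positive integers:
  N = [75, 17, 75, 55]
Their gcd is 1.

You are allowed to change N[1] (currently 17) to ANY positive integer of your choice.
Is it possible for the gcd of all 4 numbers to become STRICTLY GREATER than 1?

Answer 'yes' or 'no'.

Current gcd = 1
gcd of all OTHER numbers (without N[1]=17): gcd([75, 75, 55]) = 5
The new gcd after any change is gcd(5, new_value).
This can be at most 5.
Since 5 > old gcd 1, the gcd CAN increase (e.g., set N[1] = 5).

Answer: yes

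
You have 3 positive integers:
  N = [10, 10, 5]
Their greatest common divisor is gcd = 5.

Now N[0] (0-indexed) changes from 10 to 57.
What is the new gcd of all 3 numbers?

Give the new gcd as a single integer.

Answer: 1

Derivation:
Numbers: [10, 10, 5], gcd = 5
Change: index 0, 10 -> 57
gcd of the OTHER numbers (without index 0): gcd([10, 5]) = 5
New gcd = gcd(g_others, new_val) = gcd(5, 57) = 1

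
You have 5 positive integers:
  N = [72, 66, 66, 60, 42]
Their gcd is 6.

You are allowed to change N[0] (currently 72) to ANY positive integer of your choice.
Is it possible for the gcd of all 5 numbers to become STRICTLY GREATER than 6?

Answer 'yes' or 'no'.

Answer: no

Derivation:
Current gcd = 6
gcd of all OTHER numbers (without N[0]=72): gcd([66, 66, 60, 42]) = 6
The new gcd after any change is gcd(6, new_value).
This can be at most 6.
Since 6 = old gcd 6, the gcd can only stay the same or decrease.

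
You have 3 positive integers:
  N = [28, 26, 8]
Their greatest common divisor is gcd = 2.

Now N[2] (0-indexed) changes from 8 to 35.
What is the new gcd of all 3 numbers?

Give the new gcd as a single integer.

Answer: 1

Derivation:
Numbers: [28, 26, 8], gcd = 2
Change: index 2, 8 -> 35
gcd of the OTHER numbers (without index 2): gcd([28, 26]) = 2
New gcd = gcd(g_others, new_val) = gcd(2, 35) = 1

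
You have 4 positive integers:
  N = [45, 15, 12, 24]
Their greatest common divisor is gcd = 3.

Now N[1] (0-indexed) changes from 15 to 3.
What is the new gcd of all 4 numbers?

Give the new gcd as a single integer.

Answer: 3

Derivation:
Numbers: [45, 15, 12, 24], gcd = 3
Change: index 1, 15 -> 3
gcd of the OTHER numbers (without index 1): gcd([45, 12, 24]) = 3
New gcd = gcd(g_others, new_val) = gcd(3, 3) = 3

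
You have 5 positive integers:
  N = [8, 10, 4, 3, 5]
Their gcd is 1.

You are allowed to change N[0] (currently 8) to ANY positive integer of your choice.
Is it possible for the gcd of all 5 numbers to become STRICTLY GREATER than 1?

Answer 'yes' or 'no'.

Answer: no

Derivation:
Current gcd = 1
gcd of all OTHER numbers (without N[0]=8): gcd([10, 4, 3, 5]) = 1
The new gcd after any change is gcd(1, new_value).
This can be at most 1.
Since 1 = old gcd 1, the gcd can only stay the same or decrease.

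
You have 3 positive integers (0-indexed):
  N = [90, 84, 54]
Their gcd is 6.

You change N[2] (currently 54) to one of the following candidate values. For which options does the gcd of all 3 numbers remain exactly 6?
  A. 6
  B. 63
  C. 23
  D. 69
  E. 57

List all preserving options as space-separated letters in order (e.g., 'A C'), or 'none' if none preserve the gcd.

Old gcd = 6; gcd of others (without N[2]) = 6
New gcd for candidate v: gcd(6, v). Preserves old gcd iff gcd(6, v) = 6.
  Option A: v=6, gcd(6,6)=6 -> preserves
  Option B: v=63, gcd(6,63)=3 -> changes
  Option C: v=23, gcd(6,23)=1 -> changes
  Option D: v=69, gcd(6,69)=3 -> changes
  Option E: v=57, gcd(6,57)=3 -> changes

Answer: A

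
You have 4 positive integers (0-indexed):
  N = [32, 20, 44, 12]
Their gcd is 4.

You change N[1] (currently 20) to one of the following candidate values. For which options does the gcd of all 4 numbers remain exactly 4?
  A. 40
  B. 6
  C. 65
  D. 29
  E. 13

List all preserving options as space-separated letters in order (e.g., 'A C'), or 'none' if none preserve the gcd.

Old gcd = 4; gcd of others (without N[1]) = 4
New gcd for candidate v: gcd(4, v). Preserves old gcd iff gcd(4, v) = 4.
  Option A: v=40, gcd(4,40)=4 -> preserves
  Option B: v=6, gcd(4,6)=2 -> changes
  Option C: v=65, gcd(4,65)=1 -> changes
  Option D: v=29, gcd(4,29)=1 -> changes
  Option E: v=13, gcd(4,13)=1 -> changes

Answer: A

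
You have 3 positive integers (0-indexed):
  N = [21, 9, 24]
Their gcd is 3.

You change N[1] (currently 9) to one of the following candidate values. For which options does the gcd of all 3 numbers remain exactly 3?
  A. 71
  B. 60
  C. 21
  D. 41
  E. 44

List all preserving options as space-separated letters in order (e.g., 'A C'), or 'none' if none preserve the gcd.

Old gcd = 3; gcd of others (without N[1]) = 3
New gcd for candidate v: gcd(3, v). Preserves old gcd iff gcd(3, v) = 3.
  Option A: v=71, gcd(3,71)=1 -> changes
  Option B: v=60, gcd(3,60)=3 -> preserves
  Option C: v=21, gcd(3,21)=3 -> preserves
  Option D: v=41, gcd(3,41)=1 -> changes
  Option E: v=44, gcd(3,44)=1 -> changes

Answer: B C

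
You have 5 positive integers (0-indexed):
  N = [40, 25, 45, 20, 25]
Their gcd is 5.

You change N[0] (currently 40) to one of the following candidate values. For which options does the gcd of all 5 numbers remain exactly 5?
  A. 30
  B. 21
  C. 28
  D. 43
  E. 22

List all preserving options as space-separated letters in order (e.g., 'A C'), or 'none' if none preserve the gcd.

Answer: A

Derivation:
Old gcd = 5; gcd of others (without N[0]) = 5
New gcd for candidate v: gcd(5, v). Preserves old gcd iff gcd(5, v) = 5.
  Option A: v=30, gcd(5,30)=5 -> preserves
  Option B: v=21, gcd(5,21)=1 -> changes
  Option C: v=28, gcd(5,28)=1 -> changes
  Option D: v=43, gcd(5,43)=1 -> changes
  Option E: v=22, gcd(5,22)=1 -> changes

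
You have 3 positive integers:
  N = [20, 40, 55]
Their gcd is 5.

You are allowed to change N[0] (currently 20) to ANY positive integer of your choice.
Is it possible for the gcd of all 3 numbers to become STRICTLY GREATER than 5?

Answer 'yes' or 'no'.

Current gcd = 5
gcd of all OTHER numbers (without N[0]=20): gcd([40, 55]) = 5
The new gcd after any change is gcd(5, new_value).
This can be at most 5.
Since 5 = old gcd 5, the gcd can only stay the same or decrease.

Answer: no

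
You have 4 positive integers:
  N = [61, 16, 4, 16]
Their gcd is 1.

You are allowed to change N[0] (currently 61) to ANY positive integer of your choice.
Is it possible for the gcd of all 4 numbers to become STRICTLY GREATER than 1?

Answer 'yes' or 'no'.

Answer: yes

Derivation:
Current gcd = 1
gcd of all OTHER numbers (without N[0]=61): gcd([16, 4, 16]) = 4
The new gcd after any change is gcd(4, new_value).
This can be at most 4.
Since 4 > old gcd 1, the gcd CAN increase (e.g., set N[0] = 4).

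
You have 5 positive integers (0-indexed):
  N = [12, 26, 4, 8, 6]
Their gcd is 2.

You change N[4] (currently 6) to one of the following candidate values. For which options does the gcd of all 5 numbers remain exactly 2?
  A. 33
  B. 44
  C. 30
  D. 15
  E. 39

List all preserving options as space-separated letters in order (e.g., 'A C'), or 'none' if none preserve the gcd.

Answer: B C

Derivation:
Old gcd = 2; gcd of others (without N[4]) = 2
New gcd for candidate v: gcd(2, v). Preserves old gcd iff gcd(2, v) = 2.
  Option A: v=33, gcd(2,33)=1 -> changes
  Option B: v=44, gcd(2,44)=2 -> preserves
  Option C: v=30, gcd(2,30)=2 -> preserves
  Option D: v=15, gcd(2,15)=1 -> changes
  Option E: v=39, gcd(2,39)=1 -> changes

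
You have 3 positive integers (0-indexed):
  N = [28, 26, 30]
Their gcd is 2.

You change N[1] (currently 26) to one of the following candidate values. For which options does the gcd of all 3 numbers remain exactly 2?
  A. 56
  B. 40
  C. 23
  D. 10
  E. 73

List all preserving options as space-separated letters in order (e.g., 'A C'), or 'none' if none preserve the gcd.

Old gcd = 2; gcd of others (without N[1]) = 2
New gcd for candidate v: gcd(2, v). Preserves old gcd iff gcd(2, v) = 2.
  Option A: v=56, gcd(2,56)=2 -> preserves
  Option B: v=40, gcd(2,40)=2 -> preserves
  Option C: v=23, gcd(2,23)=1 -> changes
  Option D: v=10, gcd(2,10)=2 -> preserves
  Option E: v=73, gcd(2,73)=1 -> changes

Answer: A B D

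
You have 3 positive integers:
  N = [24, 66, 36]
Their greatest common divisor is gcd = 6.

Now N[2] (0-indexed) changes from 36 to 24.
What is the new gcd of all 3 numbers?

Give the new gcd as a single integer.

Answer: 6

Derivation:
Numbers: [24, 66, 36], gcd = 6
Change: index 2, 36 -> 24
gcd of the OTHER numbers (without index 2): gcd([24, 66]) = 6
New gcd = gcd(g_others, new_val) = gcd(6, 24) = 6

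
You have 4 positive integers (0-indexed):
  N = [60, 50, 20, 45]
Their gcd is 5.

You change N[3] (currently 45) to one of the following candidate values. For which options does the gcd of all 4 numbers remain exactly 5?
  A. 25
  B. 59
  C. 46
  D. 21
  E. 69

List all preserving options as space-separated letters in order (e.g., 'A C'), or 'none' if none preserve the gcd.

Old gcd = 5; gcd of others (without N[3]) = 10
New gcd for candidate v: gcd(10, v). Preserves old gcd iff gcd(10, v) = 5.
  Option A: v=25, gcd(10,25)=5 -> preserves
  Option B: v=59, gcd(10,59)=1 -> changes
  Option C: v=46, gcd(10,46)=2 -> changes
  Option D: v=21, gcd(10,21)=1 -> changes
  Option E: v=69, gcd(10,69)=1 -> changes

Answer: A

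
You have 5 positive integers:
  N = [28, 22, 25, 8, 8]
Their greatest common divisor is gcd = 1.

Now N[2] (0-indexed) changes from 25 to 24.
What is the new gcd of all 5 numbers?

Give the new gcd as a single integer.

Numbers: [28, 22, 25, 8, 8], gcd = 1
Change: index 2, 25 -> 24
gcd of the OTHER numbers (without index 2): gcd([28, 22, 8, 8]) = 2
New gcd = gcd(g_others, new_val) = gcd(2, 24) = 2

Answer: 2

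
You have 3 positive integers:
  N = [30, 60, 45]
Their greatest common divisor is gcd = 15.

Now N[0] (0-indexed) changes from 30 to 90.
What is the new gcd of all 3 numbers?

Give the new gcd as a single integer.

Numbers: [30, 60, 45], gcd = 15
Change: index 0, 30 -> 90
gcd of the OTHER numbers (without index 0): gcd([60, 45]) = 15
New gcd = gcd(g_others, new_val) = gcd(15, 90) = 15

Answer: 15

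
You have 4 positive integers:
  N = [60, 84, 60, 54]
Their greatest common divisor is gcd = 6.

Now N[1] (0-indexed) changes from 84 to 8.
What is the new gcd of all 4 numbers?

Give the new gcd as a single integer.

Answer: 2

Derivation:
Numbers: [60, 84, 60, 54], gcd = 6
Change: index 1, 84 -> 8
gcd of the OTHER numbers (without index 1): gcd([60, 60, 54]) = 6
New gcd = gcd(g_others, new_val) = gcd(6, 8) = 2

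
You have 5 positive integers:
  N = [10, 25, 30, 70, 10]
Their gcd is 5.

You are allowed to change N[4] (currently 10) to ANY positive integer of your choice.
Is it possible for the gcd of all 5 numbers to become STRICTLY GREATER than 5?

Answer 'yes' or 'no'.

Answer: no

Derivation:
Current gcd = 5
gcd of all OTHER numbers (without N[4]=10): gcd([10, 25, 30, 70]) = 5
The new gcd after any change is gcd(5, new_value).
This can be at most 5.
Since 5 = old gcd 5, the gcd can only stay the same or decrease.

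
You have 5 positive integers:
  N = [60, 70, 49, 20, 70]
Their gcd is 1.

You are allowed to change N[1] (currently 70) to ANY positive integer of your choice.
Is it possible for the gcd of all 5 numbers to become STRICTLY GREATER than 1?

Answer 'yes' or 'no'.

Answer: no

Derivation:
Current gcd = 1
gcd of all OTHER numbers (without N[1]=70): gcd([60, 49, 20, 70]) = 1
The new gcd after any change is gcd(1, new_value).
This can be at most 1.
Since 1 = old gcd 1, the gcd can only stay the same or decrease.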